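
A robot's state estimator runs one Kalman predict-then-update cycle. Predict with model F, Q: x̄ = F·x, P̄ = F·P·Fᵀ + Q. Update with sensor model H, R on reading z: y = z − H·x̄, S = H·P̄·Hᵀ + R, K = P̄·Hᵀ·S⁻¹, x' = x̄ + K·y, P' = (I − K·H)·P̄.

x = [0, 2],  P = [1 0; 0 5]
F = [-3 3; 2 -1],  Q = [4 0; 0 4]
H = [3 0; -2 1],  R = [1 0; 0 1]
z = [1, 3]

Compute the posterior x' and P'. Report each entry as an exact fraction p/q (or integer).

x̄ = F·x = [6, -2]
P̄ = F·P·Fᵀ + Q = [58 -21; -21 13]
y = z − H·x̄ = [-17, 17]
S = H·P̄·Hᵀ + R = [523 -411; -411 330]
K = P̄·Hᵀ·S⁻¹ = [371/1223 -137/3669; 605/1223 2872/3669]
x' = x̄ + K·y = [764/3669, 10631/3669]
P' = (I − K·H)·P̄ = [371/3669 605/3669; 605/3669 4082/3669]

x' = [764/3669, 10631/3669]
P' = [371/3669 605/3669; 605/3669 4082/3669]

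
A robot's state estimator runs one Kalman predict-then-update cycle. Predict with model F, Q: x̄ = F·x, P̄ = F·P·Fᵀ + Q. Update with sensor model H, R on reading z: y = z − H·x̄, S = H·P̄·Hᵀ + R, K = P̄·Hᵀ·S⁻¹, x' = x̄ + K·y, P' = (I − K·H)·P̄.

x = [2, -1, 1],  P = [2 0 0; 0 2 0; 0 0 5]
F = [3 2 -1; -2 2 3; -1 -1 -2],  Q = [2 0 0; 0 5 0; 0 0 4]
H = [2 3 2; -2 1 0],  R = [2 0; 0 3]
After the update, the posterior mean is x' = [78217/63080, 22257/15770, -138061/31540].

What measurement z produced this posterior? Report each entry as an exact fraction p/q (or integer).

x̄ = F·x = [3, -3, -3]
P̄ = F·P·Fᵀ + Q = [33 -19 0; -19 66 -30; 0 -30 28]
S = H·P̄·Hᵀ + R = [252 82; 82 277]
K = P̄·Hᵀ·S⁻¹ = [9463/63080 -11079/31540; 4793/15770 2251/7885; -3479/31540 -1193/15770]
x' − x̄ = [-111023/63080, 69567/15770, -43441/31540] = K·y
y = (KᵀK)⁻¹·Kᵀ·(x' − x̄) = [7, 8]
z = y + H·x̄ = [7, 8] + [-9, -9] = [-2, -1]

z = [-2, -1]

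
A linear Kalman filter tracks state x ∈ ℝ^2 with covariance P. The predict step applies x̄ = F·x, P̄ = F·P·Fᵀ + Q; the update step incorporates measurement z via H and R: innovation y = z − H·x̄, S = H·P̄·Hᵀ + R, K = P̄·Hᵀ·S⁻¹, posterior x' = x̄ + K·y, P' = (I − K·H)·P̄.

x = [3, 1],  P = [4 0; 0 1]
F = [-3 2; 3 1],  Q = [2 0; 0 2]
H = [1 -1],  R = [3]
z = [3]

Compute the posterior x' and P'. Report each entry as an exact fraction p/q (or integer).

x' = [3, 15/38]
P' = [4 5/2; 5/2 599/152]

x̄ = F·x = [-7, 10]
P̄ = F·P·Fᵀ + Q = [42 -34; -34 39]
y = z − H·x̄ = [20]
S = H·P̄·Hᵀ + R = [152]
K = P̄·Hᵀ·S⁻¹ = [1/2; -73/152]
x' = x̄ + K·y = [3, 15/38]
P' = (I − K·H)·P̄ = [4 5/2; 5/2 599/152]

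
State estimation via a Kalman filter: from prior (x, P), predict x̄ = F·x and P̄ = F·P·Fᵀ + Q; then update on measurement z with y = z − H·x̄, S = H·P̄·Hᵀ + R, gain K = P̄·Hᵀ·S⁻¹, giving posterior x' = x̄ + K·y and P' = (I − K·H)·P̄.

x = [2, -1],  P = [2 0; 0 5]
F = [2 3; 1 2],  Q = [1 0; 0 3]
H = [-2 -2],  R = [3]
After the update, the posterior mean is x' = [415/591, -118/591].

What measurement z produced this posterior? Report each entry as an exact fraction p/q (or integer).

z = [-1]

x̄ = F·x = [1, 0]
P̄ = F·P·Fᵀ + Q = [54 34; 34 25]
S = H·P̄·Hᵀ + R = [591]
K = P̄·Hᵀ·S⁻¹ = [-176/591; -118/591]
x' − x̄ = [-176/591, -118/591] = K·y
y = (KᵀK)⁻¹·Kᵀ·(x' − x̄) = [1]
z = y + H·x̄ = [1] + [-2] = [-1]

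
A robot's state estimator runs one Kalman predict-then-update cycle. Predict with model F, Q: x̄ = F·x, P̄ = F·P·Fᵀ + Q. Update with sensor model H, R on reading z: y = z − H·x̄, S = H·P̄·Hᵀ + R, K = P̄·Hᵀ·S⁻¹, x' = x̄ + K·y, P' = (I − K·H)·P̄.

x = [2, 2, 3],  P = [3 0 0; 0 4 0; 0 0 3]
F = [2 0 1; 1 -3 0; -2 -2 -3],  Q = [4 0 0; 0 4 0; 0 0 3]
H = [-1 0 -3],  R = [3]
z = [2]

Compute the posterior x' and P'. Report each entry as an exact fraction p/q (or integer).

x̄ = F·x = [7, -4, -17]
P̄ = F·P·Fᵀ + Q = [19 6 -21; 6 43 18; -21 18 58]
y = z − H·x̄ = [-42]
S = H·P̄·Hᵀ + R = [418]
K = P̄·Hᵀ·S⁻¹ = [2/19; -30/209; -153/418]
x' = x̄ + K·y = [49/19, 424/209, -340/209]
P' = (I − K·H)·P̄ = [273/19 234/19 -93/19; 234/19 7187/209 -828/209; -93/19 -828/209 835/418]

x' = [49/19, 424/209, -340/209]
P' = [273/19 234/19 -93/19; 234/19 7187/209 -828/209; -93/19 -828/209 835/418]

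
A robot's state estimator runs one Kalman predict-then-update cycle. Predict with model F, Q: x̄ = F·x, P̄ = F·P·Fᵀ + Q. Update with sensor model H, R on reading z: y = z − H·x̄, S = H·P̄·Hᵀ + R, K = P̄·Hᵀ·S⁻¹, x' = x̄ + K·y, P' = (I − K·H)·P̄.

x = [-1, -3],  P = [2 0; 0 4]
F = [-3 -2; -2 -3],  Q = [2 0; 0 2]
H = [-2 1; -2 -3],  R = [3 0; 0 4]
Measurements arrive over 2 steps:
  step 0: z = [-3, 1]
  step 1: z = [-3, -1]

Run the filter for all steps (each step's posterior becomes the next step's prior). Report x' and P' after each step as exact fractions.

step 0: x̄ = F·x = [9, 11]
step 0: P̄ = F·P·Fᵀ + Q = [36 36; 36 46]
step 0: y = z − H·x̄ = [4, 52]
step 0: S = H·P̄·Hᵀ + R = [49 150; 150 994]
step 0: K = P̄·Hᵀ·S⁻¹ = [-4392/13103 -1710/13103; 2828/13103 -3195/13103]
step 0: x' = x̄ + K·y = [11439/13103, -10695/13103]
step 0: P' = (I − K·H)·P̄ = [5796/13103 -1584/13103; -1584/13103 5316/13103]
step 1: x̄ = F·x = [-12927/13103, 9207/13103]
step 1: P̄ = F·P·Fᵀ + Q = [80626/13103 46080/13103; 46080/13103 78226/13103]
step 1: y = z − H·x̄ = [-74370/13103, -11336/13103]
step 1: S = H·P̄·Hᵀ + R = [255719/13103 272146/13103; 272146/13103 1631910/13103]
step 1: K = P̄·Hᵀ·S⁻¹ = [-580264/1871147 -1726406/13098029; 360924/1871147 -3044593/13098029]
step 1: x' = x̄ + K·y = [11625731/13098029, -2502203/13098029]
step 1: P' = (I − K·H)·P̄ = [5432782/13098029 -1319980/13098029; -1319980/13098029 4939444/13098029]

step 0: x' = [11439/13103, -10695/13103], P' = [5796/13103 -1584/13103; -1584/13103 5316/13103]
step 1: x' = [11625731/13098029, -2502203/13098029], P' = [5432782/13098029 -1319980/13098029; -1319980/13098029 4939444/13098029]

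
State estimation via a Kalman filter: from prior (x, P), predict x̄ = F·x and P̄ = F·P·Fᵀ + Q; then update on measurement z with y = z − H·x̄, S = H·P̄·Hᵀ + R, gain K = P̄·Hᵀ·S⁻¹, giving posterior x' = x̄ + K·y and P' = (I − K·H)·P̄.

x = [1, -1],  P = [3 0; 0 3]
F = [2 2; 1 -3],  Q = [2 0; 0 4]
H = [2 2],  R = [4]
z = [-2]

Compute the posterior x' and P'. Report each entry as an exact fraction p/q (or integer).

x' = [-70/37, 38/37]
P' = [766/37 -752/37; -752/37 774/37]

x̄ = F·x = [0, 4]
P̄ = F·P·Fᵀ + Q = [26 -12; -12 34]
y = z − H·x̄ = [-10]
S = H·P̄·Hᵀ + R = [148]
K = P̄·Hᵀ·S⁻¹ = [7/37; 11/37]
x' = x̄ + K·y = [-70/37, 38/37]
P' = (I − K·H)·P̄ = [766/37 -752/37; -752/37 774/37]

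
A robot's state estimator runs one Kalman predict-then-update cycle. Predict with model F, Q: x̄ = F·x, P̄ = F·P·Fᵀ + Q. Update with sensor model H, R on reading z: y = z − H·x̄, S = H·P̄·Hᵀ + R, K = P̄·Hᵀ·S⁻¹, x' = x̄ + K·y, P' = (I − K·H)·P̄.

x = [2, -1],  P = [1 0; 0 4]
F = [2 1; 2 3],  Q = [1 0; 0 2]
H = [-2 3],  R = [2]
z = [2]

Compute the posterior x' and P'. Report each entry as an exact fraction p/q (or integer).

x̄ = F·x = [3, 1]
P̄ = F·P·Fᵀ + Q = [9 16; 16 42]
y = z − H·x̄ = [5]
S = H·P̄·Hᵀ + R = [224]
K = P̄·Hᵀ·S⁻¹ = [15/112; 47/112]
x' = x̄ + K·y = [411/112, 347/112]
P' = (I − K·H)·P̄ = [279/56 191/56; 191/56 143/56]

x' = [411/112, 347/112]
P' = [279/56 191/56; 191/56 143/56]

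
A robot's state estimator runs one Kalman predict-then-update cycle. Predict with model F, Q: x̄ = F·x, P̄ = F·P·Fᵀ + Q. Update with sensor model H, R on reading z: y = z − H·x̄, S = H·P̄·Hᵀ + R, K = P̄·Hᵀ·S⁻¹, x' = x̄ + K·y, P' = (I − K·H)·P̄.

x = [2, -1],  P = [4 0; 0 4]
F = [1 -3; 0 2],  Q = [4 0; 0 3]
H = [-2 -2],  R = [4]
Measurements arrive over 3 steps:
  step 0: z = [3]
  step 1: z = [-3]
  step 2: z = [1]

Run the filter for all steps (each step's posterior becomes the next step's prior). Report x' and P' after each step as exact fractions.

step 0: x' = [-5/8, -19/32], P' = [19 -71/4; -71/4 279/16]
step 1: x' = [10127/2558, -6339/2558], P' = [23836/1279 -21495/1279; -21495/1279 20417/1279]
step 2: x' = [-6379/5570, 4101/5570], P' = [252912/13925 -227743/13925; -227743/13925 1514214/97475]

step 0: x̄ = F·x = [5, -2]
step 0: P̄ = F·P·Fᵀ + Q = [44 -24; -24 19]
step 0: y = z − H·x̄ = [9]
step 0: S = H·P̄·Hᵀ + R = [64]
step 0: K = P̄·Hᵀ·S⁻¹ = [-5/8; 5/32]
step 0: x' = x̄ + K·y = [-5/8, -19/32]
step 0: P' = (I − K·H)·P̄ = [19 -71/4; -71/4 279/16]
step 1: x̄ = F·x = [37/32, -19/16]
step 1: P̄ = F·P·Fᵀ + Q = [4583/16 -1121/8; -1121/8 291/4]
step 1: y = z − H·x̄ = [-49/16]
step 1: S = H·P̄·Hᵀ + R = [1279/4]
step 1: K = P̄·Hᵀ·S⁻¹ = [-2341/2558; 539/1279]
step 1: x' = x̄ + K·y = [10127/2558, -6339/2558]
step 1: P' = (I − K·H)·P̄ = [23836/1279 -21495/1279; -21495/1279 20417/1279]
step 2: x̄ = F·x = [14572/1279, -6339/1279]
step 2: P̄ = F·P·Fᵀ + Q = [341675/1279 -165492/1279; -165492/1279 85505/1279]
step 2: y = z − H·x̄ = [17745/1279]
step 2: S = H·P̄·Hᵀ + R = [389900/1279]
step 2: K = P̄·Hᵀ·S⁻¹ = [-25169/27850; 79987/194950]
step 2: x' = x̄ + K·y = [-6379/5570, 4101/5570]
step 2: P' = (I − K·H)·P̄ = [252912/13925 -227743/13925; -227743/13925 1514214/97475]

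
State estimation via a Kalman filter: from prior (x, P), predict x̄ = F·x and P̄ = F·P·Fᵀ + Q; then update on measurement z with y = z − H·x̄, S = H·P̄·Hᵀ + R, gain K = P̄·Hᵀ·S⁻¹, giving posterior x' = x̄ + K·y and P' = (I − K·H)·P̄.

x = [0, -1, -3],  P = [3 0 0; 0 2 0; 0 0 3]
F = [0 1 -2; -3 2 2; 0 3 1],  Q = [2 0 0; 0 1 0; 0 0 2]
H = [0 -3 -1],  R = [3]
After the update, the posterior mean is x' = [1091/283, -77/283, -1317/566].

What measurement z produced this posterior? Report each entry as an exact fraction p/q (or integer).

z = [3]

x̄ = F·x = [5, -8, -6]
P̄ = F·P·Fᵀ + Q = [16 -8 0; -8 48 18; 0 18 23]
S = H·P̄·Hᵀ + R = [566]
K = P̄·Hᵀ·S⁻¹ = [12/283; -81/283; -77/566]
x' − x̄ = [-324/283, 2187/283, 2079/566] = K·y
y = (KᵀK)⁻¹·Kᵀ·(x' − x̄) = [-27]
z = y + H·x̄ = [-27] + [30] = [3]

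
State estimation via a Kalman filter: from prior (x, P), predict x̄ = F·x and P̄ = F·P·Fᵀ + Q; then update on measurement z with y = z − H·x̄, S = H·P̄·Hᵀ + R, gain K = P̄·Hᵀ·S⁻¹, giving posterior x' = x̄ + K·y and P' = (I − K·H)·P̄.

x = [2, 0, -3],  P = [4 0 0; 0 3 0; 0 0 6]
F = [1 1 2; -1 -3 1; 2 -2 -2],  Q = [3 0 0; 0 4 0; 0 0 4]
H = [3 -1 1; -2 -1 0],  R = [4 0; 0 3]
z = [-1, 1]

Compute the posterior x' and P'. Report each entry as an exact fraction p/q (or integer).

x' = [-14091/9176, 16093/9176, 25643/4588]
P' = [72899/36704 -116701/36704 -154731/18352; -116701/36704 282755/36704 291189/18352; -154731/18352 291189/18352 381619/9176]

x̄ = F·x = [-4, -5, 10]
P̄ = F·P·Fᵀ + Q = [34 -1 -22; -1 41 -2; -22 -2 56]
y = z − H·x̄ = [-4, -12]
S = H·P̄·Hᵀ + R = [285 -116; -116 176]
K = P̄·Hᵀ·S⁻¹ = [1621/9176 -9699/36704; -3155/9176 -16451/36704; 491/4588 6091/18352]
x' = x̄ + K·y = [-14091/9176, 16093/9176, 25643/4588]
P' = (I − K·H)·P̄ = [72899/36704 -116701/36704 -154731/18352; -116701/36704 282755/36704 291189/18352; -154731/18352 291189/18352 381619/9176]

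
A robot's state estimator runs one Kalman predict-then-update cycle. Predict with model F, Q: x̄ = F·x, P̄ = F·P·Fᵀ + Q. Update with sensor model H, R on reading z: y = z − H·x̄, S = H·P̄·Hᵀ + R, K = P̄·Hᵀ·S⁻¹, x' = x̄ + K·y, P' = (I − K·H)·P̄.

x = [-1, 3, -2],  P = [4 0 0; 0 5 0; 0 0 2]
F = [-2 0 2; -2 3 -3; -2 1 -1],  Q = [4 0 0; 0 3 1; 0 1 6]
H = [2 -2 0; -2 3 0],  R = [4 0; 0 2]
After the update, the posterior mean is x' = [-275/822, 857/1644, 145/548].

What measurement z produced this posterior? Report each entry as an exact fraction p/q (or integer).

z = [-2, 2]

x̄ = F·x = [-2, 17, 7]
P̄ = F·P·Fᵀ + Q = [28 4 12; 4 82 38; 12 38 29]
S = H·P̄·Hᵀ + R = [412 -564; -564 804]
K = P̄·Hᵀ·S⁻¹ = [287/274 559/822; 367/548 1259/1644; 373/548 323/548]
x' − x̄ = [1369/822, -27091/1644, -3691/548] = K·y
y = (KᵀK)⁻¹·Kᵀ·(x' − x̄) = [36, -53]
z = y + H·x̄ = [36, -53] + [-38, 55] = [-2, 2]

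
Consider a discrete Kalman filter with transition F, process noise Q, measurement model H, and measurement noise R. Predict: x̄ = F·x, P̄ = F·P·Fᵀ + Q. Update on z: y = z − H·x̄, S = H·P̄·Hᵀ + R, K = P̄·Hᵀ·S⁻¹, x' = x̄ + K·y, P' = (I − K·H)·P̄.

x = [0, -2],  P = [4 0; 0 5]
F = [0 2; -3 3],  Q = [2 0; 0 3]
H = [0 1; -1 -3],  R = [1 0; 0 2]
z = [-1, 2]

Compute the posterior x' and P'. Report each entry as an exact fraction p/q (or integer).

x̄ = F·x = [-4, -6]
P̄ = F·P·Fᵀ + Q = [22 30; 30 84]
y = z − H·x̄ = [5, -20]
S = H·P̄·Hᵀ + R = [85 -282; -282 960]
K = P̄·Hᵀ·S⁻¹ = [-232/173 -265/519; 93/173 -47/346]
x' = x̄ + K·y = [-256/519, -103/173]
P' = (I − K·H)·P̄ = [2618/519 -232/173; -232/173 93/173]

x' = [-256/519, -103/173]
P' = [2618/519 -232/173; -232/173 93/173]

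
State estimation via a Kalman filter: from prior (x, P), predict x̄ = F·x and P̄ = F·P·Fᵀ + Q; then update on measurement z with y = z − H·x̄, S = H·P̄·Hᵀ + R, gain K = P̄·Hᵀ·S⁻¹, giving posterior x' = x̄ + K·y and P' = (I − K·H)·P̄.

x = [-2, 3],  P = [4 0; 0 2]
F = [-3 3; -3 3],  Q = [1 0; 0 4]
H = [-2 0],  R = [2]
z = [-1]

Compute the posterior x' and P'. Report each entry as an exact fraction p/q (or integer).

x' = [70/111, 33/37]
P' = [55/111 18/37; 18/37 202/37]

x̄ = F·x = [15, 15]
P̄ = F·P·Fᵀ + Q = [55 54; 54 58]
y = z − H·x̄ = [29]
S = H·P̄·Hᵀ + R = [222]
K = P̄·Hᵀ·S⁻¹ = [-55/111; -18/37]
x' = x̄ + K·y = [70/111, 33/37]
P' = (I − K·H)·P̄ = [55/111 18/37; 18/37 202/37]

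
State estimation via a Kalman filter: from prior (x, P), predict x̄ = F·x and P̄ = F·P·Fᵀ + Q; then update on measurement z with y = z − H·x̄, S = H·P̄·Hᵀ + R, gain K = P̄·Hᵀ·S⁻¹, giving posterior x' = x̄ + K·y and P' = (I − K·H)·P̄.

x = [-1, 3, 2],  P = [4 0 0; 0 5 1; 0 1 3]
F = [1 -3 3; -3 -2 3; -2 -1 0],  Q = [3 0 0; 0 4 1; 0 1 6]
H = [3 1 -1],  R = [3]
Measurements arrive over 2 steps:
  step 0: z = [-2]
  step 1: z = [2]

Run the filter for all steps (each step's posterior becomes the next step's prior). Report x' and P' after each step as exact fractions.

step 0: x' = [-865/373, 1518/373, -322/373], P' = [1825/746 -5417/746 -569/746; -5417/746 38261/746 21611/746; -569/746 21611/746 19853/746]
step 1: x' = [168745/430827, 325869/143609, 218156/143609], P' = [4881244/430827 -4106791/287218 2697097/143609; -4106791/287218 6984413/287218 -5426185/287218; 2697097/143609 -5426185/287218 5371099/143609]

step 0: x̄ = F·x = [-4, 3, -1]
step 0: P̄ = F·P·Fᵀ + Q = [61 30 4; 30 75 32; 4 32 27]
step 0: y = z − H·x̄ = [6]
step 0: S = H·P̄·Hᵀ + R = [746]
step 0: K = P̄·Hᵀ·S⁻¹ = [209/746; 133/746; 17/746]
step 0: x' = x̄ + K·y = [-865/373, 1518/373, -322/373]
step 0: P' = (I − K·H)·P̄ = [1825/746 -5417/746 -569/746; -5417/746 38261/746 21611/746; -569/746 21611/746 19853/746]
step 1: x̄ = F·x = [-6385/373, -1407/373, 212/373]
step 1: P̄ = F·P·Fᵀ + Q = [167179/746 22049/373 22629/746; 22049/373 18518/373 -5560/373; 22629/746 -5560/373 28369/746]
step 1: y = z − H·x̄ = [21520/373]
step 1: S = H·P̄·Hᵀ + R = [861654/373]
step 1: K = P̄·Hᵀ·S⁻¹ = [261503/861654; 30075/287218; 4733/287218]
step 1: x' = x̄ + K·y = [168745/430827, 325869/143609, 218156/143609]
step 1: P' = (I − K·H)·P̄ = [4881244/430827 -4106791/287218 2697097/143609; -4106791/287218 6984413/287218 -5426185/287218; 2697097/143609 -5426185/287218 5371099/143609]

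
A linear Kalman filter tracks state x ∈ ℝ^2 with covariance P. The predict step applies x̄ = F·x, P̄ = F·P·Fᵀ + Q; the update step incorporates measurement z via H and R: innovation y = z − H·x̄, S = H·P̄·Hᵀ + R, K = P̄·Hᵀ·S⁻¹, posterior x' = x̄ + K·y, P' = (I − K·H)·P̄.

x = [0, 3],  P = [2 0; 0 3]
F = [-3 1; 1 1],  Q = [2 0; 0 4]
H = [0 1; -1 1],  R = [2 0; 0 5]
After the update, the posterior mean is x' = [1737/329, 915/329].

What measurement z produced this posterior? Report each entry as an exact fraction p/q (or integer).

z = [3, -3]

x̄ = F·x = [3, 3]
P̄ = F·P·Fᵀ + Q = [23 -3; -3 9]
S = H·P̄·Hᵀ + R = [11 12; 12 43]
K = P̄·Hᵀ·S⁻¹ = [183/329 -250/329; 243/329 24/329]
x' − x̄ = [750/329, -72/329] = K·y
y = (KᵀK)⁻¹·Kᵀ·(x' − x̄) = [0, -3]
z = y + H·x̄ = [0, -3] + [3, 0] = [3, -3]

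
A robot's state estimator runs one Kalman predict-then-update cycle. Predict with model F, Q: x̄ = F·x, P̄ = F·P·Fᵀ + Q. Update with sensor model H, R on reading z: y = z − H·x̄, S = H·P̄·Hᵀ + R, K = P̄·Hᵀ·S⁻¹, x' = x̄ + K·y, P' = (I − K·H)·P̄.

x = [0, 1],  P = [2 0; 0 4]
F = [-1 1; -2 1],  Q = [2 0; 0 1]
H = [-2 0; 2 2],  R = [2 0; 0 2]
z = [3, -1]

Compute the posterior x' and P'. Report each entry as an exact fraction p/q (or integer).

x' = [-269/251, 106/251]
P' = [88/251 -72/251; -72/251 173/251]

x̄ = F·x = [1, 1]
P̄ = F·P·Fᵀ + Q = [8 8; 8 13]
y = z − H·x̄ = [5, -5]
S = H·P̄·Hᵀ + R = [34 -64; -64 150]
K = P̄·Hᵀ·S⁻¹ = [-88/251 16/251; 72/251 101/251]
x' = x̄ + K·y = [-269/251, 106/251]
P' = (I − K·H)·P̄ = [88/251 -72/251; -72/251 173/251]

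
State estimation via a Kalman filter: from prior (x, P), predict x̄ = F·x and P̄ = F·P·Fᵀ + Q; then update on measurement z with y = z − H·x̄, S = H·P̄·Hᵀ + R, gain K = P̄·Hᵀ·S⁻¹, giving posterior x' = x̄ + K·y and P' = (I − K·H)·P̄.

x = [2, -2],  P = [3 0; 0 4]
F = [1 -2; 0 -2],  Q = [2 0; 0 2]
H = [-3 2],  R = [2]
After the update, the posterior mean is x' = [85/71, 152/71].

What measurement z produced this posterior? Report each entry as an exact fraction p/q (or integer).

x̄ = F·x = [6, 4]
P̄ = F·P·Fᵀ + Q = [21 16; 16 18]
S = H·P̄·Hᵀ + R = [71]
K = P̄·Hᵀ·S⁻¹ = [-31/71; -12/71]
x' − x̄ = [-341/71, -132/71] = K·y
y = (KᵀK)⁻¹·Kᵀ·(x' − x̄) = [11]
z = y + H·x̄ = [11] + [-10] = [1]

z = [1]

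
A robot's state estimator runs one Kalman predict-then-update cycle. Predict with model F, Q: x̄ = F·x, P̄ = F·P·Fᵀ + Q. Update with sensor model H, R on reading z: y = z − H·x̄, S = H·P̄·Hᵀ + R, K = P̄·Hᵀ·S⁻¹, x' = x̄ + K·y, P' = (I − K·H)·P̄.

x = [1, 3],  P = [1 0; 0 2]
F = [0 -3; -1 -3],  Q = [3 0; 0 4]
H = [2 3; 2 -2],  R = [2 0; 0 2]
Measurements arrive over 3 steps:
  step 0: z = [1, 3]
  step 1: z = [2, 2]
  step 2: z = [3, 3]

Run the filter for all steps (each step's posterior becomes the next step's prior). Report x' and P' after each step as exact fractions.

step 0: x̄ = F·x = [-9, -10]
step 0: P̄ = F·P·Fᵀ + Q = [21 18; 18 23]
step 0: y = z − H·x̄ = [49, 1]
step 0: S = H·P̄·Hᵀ + R = [509 -18; -18 34]
step 0: K = P̄·Hᵀ·S⁻¹ = [1686/8491 2391/8491; 1695/8491 -1600/8491]
step 0: x' = x̄ + K·y = [8586/8491, -3455/8491]
step 0: P' = (I − K·H)·P̄ = [2109/8491 -282/8491; -282/8491 1318/8491]
step 1: x̄ = F·x = [10365/8491, 1779/8491]
step 1: P̄ = F·P·Fᵀ + Q = [37335/8491 11016/8491; 11016/8491 46243/8491]
step 1: y = z − H·x̄ = [-9085/8491, -190/8491]
step 1: S = H·P̄·Hᵀ + R = [714701/8491 -106086/8491; -106086/8491 263166/8491]
step 1: K = P̄·Hᵀ·S⁻¹ = [666036/3470945 962741/3470945; 683717/3470945 -1960844/10412835]
step 1: x' = x̄ + K·y = [700565/694189, 6178/2082567]
step 1: P' = (I − K·H)·P̄ = [844059/3470945 -118682/3470945; -118682/3470945 1604798/10412835]
step 2: x̄ = F·x = [-6178/694189, -706743/694189]
step 2: P̄ = F·P·Fᵀ + Q = [15227229/3470945 4458348/3470945; 4458348/3470945 18830141/3470945]
step 2: y = z − H·x̄ = [4215152/694189, 681437/694189]
step 2: S = H·P̄·Hᵀ + R = [290822251/3470945 -43155234/3470945; -43155234/3470945 107504586/3470945]
step 2: K = P̄·Hᵀ·S⁻¹ = [90294648/470610733 391590419/1411832199; 92692161/470610733 -797565916/4235496597]
step 2: x' = x̄ + K·y = [2016653821/1411832199, -29523035/4235496597]
step 2: P' = (I − K·H)·P̄ = [114435943/470610733 -48282590/1411832199; -48282590/1411832199 652718146/4235496597]

step 0: x' = [8586/8491, -3455/8491], P' = [2109/8491 -282/8491; -282/8491 1318/8491]
step 1: x' = [700565/694189, 6178/2082567], P' = [844059/3470945 -118682/3470945; -118682/3470945 1604798/10412835]
step 2: x' = [2016653821/1411832199, -29523035/4235496597], P' = [114435943/470610733 -48282590/1411832199; -48282590/1411832199 652718146/4235496597]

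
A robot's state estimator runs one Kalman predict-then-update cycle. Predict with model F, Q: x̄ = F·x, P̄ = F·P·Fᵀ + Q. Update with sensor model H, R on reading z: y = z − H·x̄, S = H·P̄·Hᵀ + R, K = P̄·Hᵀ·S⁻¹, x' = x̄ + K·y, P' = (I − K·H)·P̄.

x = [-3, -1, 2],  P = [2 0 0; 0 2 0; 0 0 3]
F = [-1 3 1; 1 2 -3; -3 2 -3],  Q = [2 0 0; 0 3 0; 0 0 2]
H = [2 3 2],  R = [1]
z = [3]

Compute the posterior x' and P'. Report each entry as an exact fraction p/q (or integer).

x' = [1452/371, -2281/371, 2521/371]
P' = [22784/1113 -3889/371 -5248/1113; -3889/371 4040/371 -2141/371; -5248/1113 -2141/371 14990/1113]

x̄ = F·x = [2, -11, 1]
P̄ = F·P·Fᵀ + Q = [25 1 9; 1 40 29; 9 29 55]
y = z − H·x̄ = [30]
S = H·P̄·Hᵀ + R = [1113]
K = P̄·Hᵀ·S⁻¹ = [71/1113; 60/371; 215/1113]
x' = x̄ + K·y = [1452/371, -2281/371, 2521/371]
P' = (I − K·H)·P̄ = [22784/1113 -3889/371 -5248/1113; -3889/371 4040/371 -2141/371; -5248/1113 -2141/371 14990/1113]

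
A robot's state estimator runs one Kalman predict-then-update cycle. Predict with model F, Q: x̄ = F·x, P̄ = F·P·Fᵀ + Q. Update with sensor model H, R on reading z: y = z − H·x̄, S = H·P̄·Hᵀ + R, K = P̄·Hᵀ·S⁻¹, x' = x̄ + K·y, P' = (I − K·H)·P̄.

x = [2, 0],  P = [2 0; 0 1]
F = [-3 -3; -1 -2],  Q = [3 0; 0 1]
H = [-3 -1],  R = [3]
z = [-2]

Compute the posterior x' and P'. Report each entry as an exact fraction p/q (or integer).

x̄ = F·x = [-6, -2]
P̄ = F·P·Fᵀ + Q = [30 12; 12 7]
y = z − H·x̄ = [-22]
S = H·P̄·Hᵀ + R = [352]
K = P̄·Hᵀ·S⁻¹ = [-51/176; -43/352]
x' = x̄ + K·y = [3/8, 11/16]
P' = (I − K·H)·P̄ = [39/88 -81/176; -81/176 615/352]

x' = [3/8, 11/16]
P' = [39/88 -81/176; -81/176 615/352]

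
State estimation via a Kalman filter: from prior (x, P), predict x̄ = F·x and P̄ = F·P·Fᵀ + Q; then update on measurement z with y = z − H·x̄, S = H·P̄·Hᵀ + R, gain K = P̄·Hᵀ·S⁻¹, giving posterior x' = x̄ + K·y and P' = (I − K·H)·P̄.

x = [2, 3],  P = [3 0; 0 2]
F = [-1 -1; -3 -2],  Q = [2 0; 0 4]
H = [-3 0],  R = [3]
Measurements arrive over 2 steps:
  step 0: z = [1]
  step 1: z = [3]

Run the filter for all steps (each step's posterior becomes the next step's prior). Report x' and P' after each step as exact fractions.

step 0: x' = [-6/11, -41/11], P' = [7/22 13/22; 13/22 351/22]
step 1: x' = [-595/653, -296/653], P' = [214/653 394/653; 394/653 16897/1306]

step 0: x̄ = F·x = [-5, -12]
step 0: P̄ = F·P·Fᵀ + Q = [7 13; 13 39]
step 0: y = z − H·x̄ = [-14]
step 0: S = H·P̄·Hᵀ + R = [66]
step 0: K = P̄·Hᵀ·S⁻¹ = [-7/22; -13/22]
step 0: x' = x̄ + K·y = [-6/11, -41/11]
step 0: P' = (I − K·H)·P̄ = [7/22 13/22; 13/22 351/22]
step 1: x̄ = F·x = [47/11, 100/11]
step 1: P̄ = F·P·Fᵀ + Q = [214/11 394/11; 394/11 1711/22]
step 1: y = z − H·x̄ = [174/11]
step 1: S = H·P̄·Hᵀ + R = [1959/11]
step 1: K = P̄·Hᵀ·S⁻¹ = [-214/653; -394/653]
step 1: x' = x̄ + K·y = [-595/653, -296/653]
step 1: P' = (I − K·H)·P̄ = [214/653 394/653; 394/653 16897/1306]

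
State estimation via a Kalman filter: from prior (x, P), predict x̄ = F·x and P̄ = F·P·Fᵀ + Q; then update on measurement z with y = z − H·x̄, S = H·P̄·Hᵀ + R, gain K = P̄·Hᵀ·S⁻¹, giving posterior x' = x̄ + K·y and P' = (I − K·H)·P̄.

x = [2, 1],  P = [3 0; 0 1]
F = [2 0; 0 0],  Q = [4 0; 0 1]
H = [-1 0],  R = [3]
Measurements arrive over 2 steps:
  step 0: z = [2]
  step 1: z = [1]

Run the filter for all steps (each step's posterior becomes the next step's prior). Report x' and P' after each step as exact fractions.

step 0: x̄ = F·x = [4, 0]
step 0: P̄ = F·P·Fᵀ + Q = [16 0; 0 1]
step 0: y = z − H·x̄ = [6]
step 0: S = H·P̄·Hᵀ + R = [19]
step 0: K = P̄·Hᵀ·S⁻¹ = [-16/19; 0]
step 0: x' = x̄ + K·y = [-20/19, 0]
step 0: P' = (I − K·H)·P̄ = [48/19 0; 0 1]
step 1: x̄ = F·x = [-40/19, 0]
step 1: P̄ = F·P·Fᵀ + Q = [268/19 0; 0 1]
step 1: y = z − H·x̄ = [-21/19]
step 1: S = H·P̄·Hᵀ + R = [325/19]
step 1: K = P̄·Hᵀ·S⁻¹ = [-268/325; 0]
step 1: x' = x̄ + K·y = [-388/325, 0]
step 1: P' = (I − K·H)·P̄ = [804/325 0; 0 1]

step 0: x' = [-20/19, 0], P' = [48/19 0; 0 1]
step 1: x' = [-388/325, 0], P' = [804/325 0; 0 1]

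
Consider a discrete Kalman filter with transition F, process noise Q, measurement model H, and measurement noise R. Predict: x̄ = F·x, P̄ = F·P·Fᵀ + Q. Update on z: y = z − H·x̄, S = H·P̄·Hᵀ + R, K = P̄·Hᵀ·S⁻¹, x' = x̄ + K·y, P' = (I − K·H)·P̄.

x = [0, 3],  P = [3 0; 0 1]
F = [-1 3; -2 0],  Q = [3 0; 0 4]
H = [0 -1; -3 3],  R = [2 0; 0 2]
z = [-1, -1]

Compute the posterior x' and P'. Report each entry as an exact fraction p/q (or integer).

x̄ = F·x = [9, 0]
P̄ = F·P·Fᵀ + Q = [15 6; 6 16]
y = z − H·x̄ = [-1, 26]
S = H·P̄·Hᵀ + R = [18 -30; -30 173]
K = P̄·Hᵀ·S⁻¹ = [-308/369 -37/123; -934/1107 10/369]
x' = x̄ + K·y = [743/369, 1714/1107]
P' = (I − K·H)·P̄ = [230/123 616/369; 616/369 1868/1107]

x' = [743/369, 1714/1107]
P' = [230/123 616/369; 616/369 1868/1107]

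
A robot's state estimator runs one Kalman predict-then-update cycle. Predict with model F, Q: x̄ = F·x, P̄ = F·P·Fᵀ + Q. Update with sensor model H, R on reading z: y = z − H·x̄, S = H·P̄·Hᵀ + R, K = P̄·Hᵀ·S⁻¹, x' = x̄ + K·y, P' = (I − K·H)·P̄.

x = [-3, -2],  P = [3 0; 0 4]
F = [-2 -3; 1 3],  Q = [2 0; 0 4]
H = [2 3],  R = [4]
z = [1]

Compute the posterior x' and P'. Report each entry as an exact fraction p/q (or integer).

x' = [940/87, -201/29]
P' = [3674/87 -828/29; -828/29 572/29]

x̄ = F·x = [12, -9]
P̄ = F·P·Fᵀ + Q = [50 -42; -42 43]
y = z − H·x̄ = [4]
S = H·P̄·Hᵀ + R = [87]
K = P̄·Hᵀ·S⁻¹ = [-26/87; 15/29]
x' = x̄ + K·y = [940/87, -201/29]
P' = (I − K·H)·P̄ = [3674/87 -828/29; -828/29 572/29]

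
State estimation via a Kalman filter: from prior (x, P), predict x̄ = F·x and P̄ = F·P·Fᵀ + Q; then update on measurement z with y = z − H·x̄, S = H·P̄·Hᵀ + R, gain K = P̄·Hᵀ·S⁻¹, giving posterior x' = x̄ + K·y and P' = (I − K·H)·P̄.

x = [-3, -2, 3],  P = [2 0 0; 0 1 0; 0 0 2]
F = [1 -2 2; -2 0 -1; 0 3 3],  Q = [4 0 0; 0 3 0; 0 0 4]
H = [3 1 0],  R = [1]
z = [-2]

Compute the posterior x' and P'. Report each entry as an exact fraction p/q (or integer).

x̄ = F·x = [7, 3, 3]
P̄ = F·P·Fᵀ + Q = [18 -8 6; -8 13 -6; 6 -6 31]
y = z − H·x̄ = [-26]
S = H·P̄·Hᵀ + R = [128]
K = P̄·Hᵀ·S⁻¹ = [23/64; -11/128; 3/32]
x' = x̄ + K·y = [-75/32, 335/64, 9/16]
P' = (I − K·H)·P̄ = [47/32 -259/64 27/16; -259/64 1543/128 -159/32; 27/16 -159/32 239/8]

x' = [-75/32, 335/64, 9/16]
P' = [47/32 -259/64 27/16; -259/64 1543/128 -159/32; 27/16 -159/32 239/8]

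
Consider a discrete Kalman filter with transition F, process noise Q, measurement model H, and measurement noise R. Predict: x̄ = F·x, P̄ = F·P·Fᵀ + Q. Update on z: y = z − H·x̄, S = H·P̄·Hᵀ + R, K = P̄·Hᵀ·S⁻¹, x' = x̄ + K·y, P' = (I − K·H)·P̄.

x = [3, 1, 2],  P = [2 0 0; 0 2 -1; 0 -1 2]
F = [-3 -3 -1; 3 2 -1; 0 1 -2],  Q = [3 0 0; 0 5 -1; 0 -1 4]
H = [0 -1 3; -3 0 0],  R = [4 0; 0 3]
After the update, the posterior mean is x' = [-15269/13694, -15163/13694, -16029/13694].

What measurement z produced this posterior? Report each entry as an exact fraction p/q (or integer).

z = [-2, 3]

x̄ = F·x = [-14, 9, -3]
P̄ = F·P·Fᵀ + Q = [35 -29 -7; -29 37 12; -7 12 18]
S = H·P̄·Hᵀ + R = [131 -24; -24 318]
K = P̄·Hᵀ·S⁻¹ = [4/6847 -4521/13694; 295/6847 3791/13694; 2310/6847 1253/13694]
x' − x̄ = [176447/13694, -138409/13694, 25053/13694] = K·y
y = (KᵀK)⁻¹·Kᵀ·(x' − x̄) = [16, -39]
z = y + H·x̄ = [16, -39] + [-18, 42] = [-2, 3]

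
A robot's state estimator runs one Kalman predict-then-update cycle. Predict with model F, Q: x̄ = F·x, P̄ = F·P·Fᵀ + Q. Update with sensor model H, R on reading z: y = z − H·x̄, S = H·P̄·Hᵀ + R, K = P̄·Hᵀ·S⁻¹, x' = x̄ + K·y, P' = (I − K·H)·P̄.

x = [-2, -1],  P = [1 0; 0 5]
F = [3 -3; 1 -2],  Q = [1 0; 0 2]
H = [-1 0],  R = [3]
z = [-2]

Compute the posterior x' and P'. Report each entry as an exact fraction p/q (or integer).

x̄ = F·x = [-3, 0]
P̄ = F·P·Fᵀ + Q = [55 33; 33 23]
y = z − H·x̄ = [-5]
S = H·P̄·Hᵀ + R = [58]
K = P̄·Hᵀ·S⁻¹ = [-55/58; -33/58]
x' = x̄ + K·y = [101/58, 165/58]
P' = (I − K·H)·P̄ = [165/58 99/58; 99/58 245/58]

x' = [101/58, 165/58]
P' = [165/58 99/58; 99/58 245/58]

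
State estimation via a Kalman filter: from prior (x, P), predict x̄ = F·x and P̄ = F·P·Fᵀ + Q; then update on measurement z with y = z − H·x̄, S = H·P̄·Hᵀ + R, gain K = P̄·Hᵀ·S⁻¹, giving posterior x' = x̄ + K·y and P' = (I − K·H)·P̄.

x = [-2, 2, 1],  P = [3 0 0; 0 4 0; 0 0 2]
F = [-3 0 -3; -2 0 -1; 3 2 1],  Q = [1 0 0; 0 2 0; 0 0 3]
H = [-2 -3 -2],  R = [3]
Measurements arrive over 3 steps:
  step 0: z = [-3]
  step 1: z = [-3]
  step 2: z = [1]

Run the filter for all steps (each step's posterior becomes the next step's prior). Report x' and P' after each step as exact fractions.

step 0: x̄ = F·x = [3, 3, -1]
step 0: P̄ = F·P·Fᵀ + Q = [46 24 -33; 24 16 -20; -33 -20 48]
step 0: y = z − H·x̄ = [10]
step 0: S = H·P̄·Hᵀ + R = [307]
step 0: K = P̄·Hᵀ·S⁻¹ = [-98/307; -56/307; 30/307]
step 0: x' = x̄ + K·y = [-59/307, 361/307, -7/307]
step 0: P' = (I − K·H)·P̄ = [4518/307 1880/307 -7191/307; 1880/307 1776/307 -4460/307; -7191/307 -4460/307 13836/307]
step 1: x̄ = F·x = [198/307, 125/307, 538/307]
step 1: P̄ = F·P·Fᵀ + Q = [36055/307 3897/307 19602/307; 3897/307 3758/307 -3589/307; 19602/307 -3589/307 24097/307]
step 1: y = z − H·x̄ = [926/307]
step 1: S = H·P̄·Hᵀ + R = [435863/307]
step 1: K = P̄·Hᵀ·S⁻¹ = [-123005/435863; -11890/435863; -76631/435863]
step 1: x' = x̄ + K·y = [-89908/435863, 141605/435863, 532684/435863]
step 1: P' = (I − K·H)·P̄ = [1904920/435863 768823/435863 -2873647/435863; 768823/435863 4874922/435863 -8063371/435863; -2873647/435863 -8063371/435863 15083650/435863]
step 2: x̄ = F·x = [-1328328/435863, -352868/435863, 546170/435863]
step 2: P̄ = F·P·Fᵀ + Q = [101607347/435863 30817647/435863 15855822/435863; 30817647/435863 12080468/435863 906515/435863; 15855822/435863 906515/435863 12765717/435863]
step 2: y = z − H·x̄ = [-2187057/435863]
step 2: S = H·P̄·Hᵀ + R = [1075060577/435863]
step 2: K = P̄·Hᵀ·S⁻¹ = [-327379279/1075060577; -99689728/1075060577; -59962623/1075060577]
step 2: x' = x̄ + K·y = [-1633623231/1075060577, -370133180/1075060577, 1648012127/1075060577]
step 2: P' = (I − K·H)·P̄ = [4719053406/1075060577 1134498889/1075060577 -5929732821/1075060577; 1134498889/1075060577 6995760204/1075060577 -11478604603/1075060577; -5929732821/1075060577 -11478604603/1075060577 23237583660/1075060577]

step 0: x' = [-59/307, 361/307, -7/307], P' = [4518/307 1880/307 -7191/307; 1880/307 1776/307 -4460/307; -7191/307 -4460/307 13836/307]
step 1: x' = [-89908/435863, 141605/435863, 532684/435863], P' = [1904920/435863 768823/435863 -2873647/435863; 768823/435863 4874922/435863 -8063371/435863; -2873647/435863 -8063371/435863 15083650/435863]
step 2: x' = [-1633623231/1075060577, -370133180/1075060577, 1648012127/1075060577], P' = [4719053406/1075060577 1134498889/1075060577 -5929732821/1075060577; 1134498889/1075060577 6995760204/1075060577 -11478604603/1075060577; -5929732821/1075060577 -11478604603/1075060577 23237583660/1075060577]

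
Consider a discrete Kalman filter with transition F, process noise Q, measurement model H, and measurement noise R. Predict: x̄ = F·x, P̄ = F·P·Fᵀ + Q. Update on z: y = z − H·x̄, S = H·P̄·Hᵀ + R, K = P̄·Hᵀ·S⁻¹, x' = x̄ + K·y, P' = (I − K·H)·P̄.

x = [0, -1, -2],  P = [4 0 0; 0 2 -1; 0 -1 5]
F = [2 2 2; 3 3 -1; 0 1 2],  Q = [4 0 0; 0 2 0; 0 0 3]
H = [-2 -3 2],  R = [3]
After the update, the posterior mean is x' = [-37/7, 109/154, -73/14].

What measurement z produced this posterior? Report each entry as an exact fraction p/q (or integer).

x̄ = F·x = [-6, -1, -5]
P̄ = F·P·Fᵀ + Q = [40 22 18; 22 67 -9; 18 -9 21]
S = H·P̄·Hᵀ + R = [1078]
K = P̄·Hᵀ·S⁻¹ = [-5/49; -263/1078; 3/98]
x' − x̄ = [5/7, 263/154, -3/14] = K·y
y = (KᵀK)⁻¹·Kᵀ·(x' − x̄) = [-7]
z = y + H·x̄ = [-7] + [5] = [-2]

z = [-2]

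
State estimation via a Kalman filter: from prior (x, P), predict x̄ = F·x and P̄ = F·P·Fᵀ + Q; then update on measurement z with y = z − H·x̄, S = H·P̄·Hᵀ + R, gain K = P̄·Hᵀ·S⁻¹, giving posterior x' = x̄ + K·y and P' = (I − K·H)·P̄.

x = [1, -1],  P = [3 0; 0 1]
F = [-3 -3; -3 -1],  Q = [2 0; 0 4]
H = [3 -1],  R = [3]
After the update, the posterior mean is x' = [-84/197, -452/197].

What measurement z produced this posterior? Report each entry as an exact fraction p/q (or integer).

x̄ = F·x = [0, -2]
P̄ = F·P·Fᵀ + Q = [38 30; 30 32]
S = H·P̄·Hᵀ + R = [197]
K = P̄·Hᵀ·S⁻¹ = [84/197; 58/197]
x' − x̄ = [-84/197, -58/197] = K·y
y = (KᵀK)⁻¹·Kᵀ·(x' − x̄) = [-1]
z = y + H·x̄ = [-1] + [2] = [1]

z = [1]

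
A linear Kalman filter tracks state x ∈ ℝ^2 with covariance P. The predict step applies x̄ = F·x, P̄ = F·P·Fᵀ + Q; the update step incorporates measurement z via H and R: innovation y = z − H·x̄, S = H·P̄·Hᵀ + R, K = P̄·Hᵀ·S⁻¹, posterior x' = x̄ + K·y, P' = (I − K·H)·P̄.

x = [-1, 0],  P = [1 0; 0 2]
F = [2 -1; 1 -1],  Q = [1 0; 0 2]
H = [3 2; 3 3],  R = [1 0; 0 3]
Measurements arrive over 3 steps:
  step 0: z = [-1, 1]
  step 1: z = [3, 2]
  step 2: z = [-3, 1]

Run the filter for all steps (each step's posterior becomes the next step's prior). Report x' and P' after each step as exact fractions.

step 0: x' = [-2/3, 2/3], P' = [140/249 -167/249; -167/249 233/249]
step 1: x' = [21008/29947, 7261/29947], P' = [15366/29947 -18150/29947; -18150/29947 50957/59894]
step 2: x' = [-5943944/6629569, 4940269/13259138], P' = [3396865/6629569 -4013108/6629569; -4013108/6629569 11270793/13259138]

step 0: x̄ = F·x = [-2, -1]
step 0: P̄ = F·P·Fᵀ + Q = [7 4; 4 5]
step 0: y = z − H·x̄ = [7, 10]
step 0: S = H·P̄·Hᵀ + R = [132 153; 153 183]
step 0: K = P̄·Hᵀ·S⁻¹ = [86/249 -9/83; -35/249 22/83]
step 0: x' = x̄ + K·y = [-2/3, 2/3]
step 0: P' = (I − K·H)·P̄ = [140/249 -167/249; -167/249 233/249]
step 1: x̄ = F·x = [-2, -4/3]
step 1: P̄ = F·P·Fᵀ + Q = [570/83 338/83; 338/83 1205/249]
step 1: y = z − H·x̄ = [35/3, 12]
step 1: S = H·P̄·Hᵀ + R = [32627/249 12610/83; 12610/83 15078/83]
step 1: K = P̄·Hᵀ·S⁻¹ = [9798/29947 -2784/29947; -3493/29947 14657/59894]
step 1: x' = x̄ + K·y = [21008/29947, 7261/29947]
step 1: P' = (I − K·H)·P̄ = [15366/29947 -18150/29947; -18150/29947 50957/59894]
step 2: x̄ = F·x = [34755/29947, 13747/29947]
step 2: P̄ = F·P·Fᵀ + Q = [378979/59894 221321/59894; 221321/59894 274077/59894]
step 2: y = z − H·x̄ = [-221600/29947, -115559/29947]
step 2: S = H·P̄·Hᵀ + R = [7222865/59894 4187544/29947; 4187544/29947 5020482/29947]
step 2: K = P̄·Hᵀ·S⁻¹ = [2164379/6629569 -616243/6629569; -768531/6629569 3244577/13259138]
step 2: x' = x̄ + K·y = [-5943944/6629569, 4940269/13259138]
step 2: P' = (I − K·H)·P̄ = [3396865/6629569 -4013108/6629569; -4013108/6629569 11270793/13259138]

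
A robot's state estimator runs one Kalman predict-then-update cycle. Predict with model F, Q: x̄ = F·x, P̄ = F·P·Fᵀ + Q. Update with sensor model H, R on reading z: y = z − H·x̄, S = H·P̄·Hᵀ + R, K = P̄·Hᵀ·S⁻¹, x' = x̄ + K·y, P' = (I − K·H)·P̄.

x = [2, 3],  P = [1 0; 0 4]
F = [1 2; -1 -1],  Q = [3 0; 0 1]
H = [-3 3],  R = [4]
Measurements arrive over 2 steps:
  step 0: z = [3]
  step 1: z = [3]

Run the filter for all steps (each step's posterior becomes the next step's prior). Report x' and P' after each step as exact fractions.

step 0: x' = [-227/200, -11/40], P' = [431/400 63/80; 63/80 15/16]
step 1: x' = [-38732/95911, 60531/95911], P' = [97259/95911 71191/95911; 71191/95911 87039/95911]

step 0: x̄ = F·x = [8, -5]
step 0: P̄ = F·P·Fᵀ + Q = [20 -9; -9 6]
step 0: y = z − H·x̄ = [42]
step 0: S = H·P̄·Hᵀ + R = [400]
step 0: K = P̄·Hᵀ·S⁻¹ = [-87/400; 9/80]
step 0: x' = x̄ + K·y = [-227/200, -11/40]
step 0: P' = (I − K·H)·P̄ = [431/400 63/80; 63/80 15/16]
step 1: x̄ = F·x = [-337/200, 141/100]
step 1: P̄ = F·P·Fᵀ + Q = [4391/400 -1063/200; -1063/200 459/100]
step 1: y = z − H·x̄ = [-1257/200]
step 1: S = H·P̄·Hᵀ + R = [95911/400]
step 1: K = P̄·Hᵀ·S⁻¹ = [-19551/95911; 11886/95911]
step 1: x' = x̄ + K·y = [-38732/95911, 60531/95911]
step 1: P' = (I − K·H)·P̄ = [97259/95911 71191/95911; 71191/95911 87039/95911]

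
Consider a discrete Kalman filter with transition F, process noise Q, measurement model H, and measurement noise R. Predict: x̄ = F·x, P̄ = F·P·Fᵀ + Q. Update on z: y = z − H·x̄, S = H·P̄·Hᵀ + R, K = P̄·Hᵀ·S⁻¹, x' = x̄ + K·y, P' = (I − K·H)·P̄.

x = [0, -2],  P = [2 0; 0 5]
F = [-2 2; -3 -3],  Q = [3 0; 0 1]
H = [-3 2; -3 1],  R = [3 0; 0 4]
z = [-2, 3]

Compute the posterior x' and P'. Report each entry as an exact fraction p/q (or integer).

x̄ = F·x = [-4, 6]
P̄ = F·P·Fᵀ + Q = [31 -18; -18 64]
y = z − H·x̄ = [-26, -15]
S = H·P̄·Hᵀ + R = [754 569; 569 455]
K = P̄·Hᵀ·S⁻¹ = [4464/19309 -10293/19309; 15668/19309 -14586/19309]
x' = x̄ + K·y = [-38905/19309, -72724/19309]
P' = (I − K·H)·P̄ = [31912/19309 54564/19309; 54564/19309 105348/19309]

x' = [-38905/19309, -72724/19309]
P' = [31912/19309 54564/19309; 54564/19309 105348/19309]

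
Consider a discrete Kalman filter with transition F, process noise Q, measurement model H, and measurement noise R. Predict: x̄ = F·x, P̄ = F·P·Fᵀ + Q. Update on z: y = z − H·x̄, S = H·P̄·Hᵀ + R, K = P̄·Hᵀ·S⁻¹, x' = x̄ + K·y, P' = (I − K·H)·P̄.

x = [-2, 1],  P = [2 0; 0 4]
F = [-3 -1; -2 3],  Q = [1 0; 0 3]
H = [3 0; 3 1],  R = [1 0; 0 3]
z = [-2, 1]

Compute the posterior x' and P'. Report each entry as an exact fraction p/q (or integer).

x̄ = F·x = [5, 7]
P̄ = F·P·Fᵀ + Q = [23 0; 0 47]
y = z − H·x̄ = [-17, -21]
S = H·P̄·Hᵀ + R = [208 207; 207 257]
K = P̄·Hᵀ·S⁻¹ = [3450/10607 69/10607; -9729/10607 9776/10607]
x' = x̄ + K·y = [-7064/10607, 34346/10607]
P' = (I − K·H)·P̄ = [1150/10607 -3243/10607; -3243/10607 39057/10607]

x' = [-7064/10607, 34346/10607]
P' = [1150/10607 -3243/10607; -3243/10607 39057/10607]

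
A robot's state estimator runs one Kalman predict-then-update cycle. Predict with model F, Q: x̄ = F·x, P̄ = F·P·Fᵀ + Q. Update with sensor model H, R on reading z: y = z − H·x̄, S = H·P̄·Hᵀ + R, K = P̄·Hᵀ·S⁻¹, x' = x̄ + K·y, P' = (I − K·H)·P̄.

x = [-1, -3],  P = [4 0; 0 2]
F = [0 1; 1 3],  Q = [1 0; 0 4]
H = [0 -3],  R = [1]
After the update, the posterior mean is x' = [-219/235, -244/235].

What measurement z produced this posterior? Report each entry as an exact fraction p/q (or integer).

x̄ = F·x = [-3, -10]
P̄ = F·P·Fᵀ + Q = [3 6; 6 26]
S = H·P̄·Hᵀ + R = [235]
K = P̄·Hᵀ·S⁻¹ = [-18/235; -78/235]
x' − x̄ = [486/235, 2106/235] = K·y
y = (KᵀK)⁻¹·Kᵀ·(x' − x̄) = [-27]
z = y + H·x̄ = [-27] + [30] = [3]

z = [3]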